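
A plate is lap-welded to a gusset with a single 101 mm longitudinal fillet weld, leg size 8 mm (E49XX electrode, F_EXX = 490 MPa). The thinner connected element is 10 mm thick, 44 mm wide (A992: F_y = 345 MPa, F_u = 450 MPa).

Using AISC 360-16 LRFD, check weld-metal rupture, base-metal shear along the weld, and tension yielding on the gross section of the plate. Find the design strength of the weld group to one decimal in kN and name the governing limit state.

126.0 kN (weld metal governs)

Weld metal: throat = 0.707×8 = 5.656 mm, L = 101 mm. φR_n = 0.75 × 0.6 × 490 × 5.656 × 101 = 126.0 kN.
Base metal shear (10 mm plate): yield φR_n = 1.0×0.6×345×10×101 = 209.1 kN; rupture φR_n = 0.75×0.6×450×10×101 = 204.5 kN; take 204.5 kN (rupture).
Tension yield (gross): A_g = 44×10 = 440 mm². φR_n = 0.90 × 345 × 440 = 136.6 kN.
Governing: min(126.0, 204.5, 136.6) = 126.0 kN → weld metal.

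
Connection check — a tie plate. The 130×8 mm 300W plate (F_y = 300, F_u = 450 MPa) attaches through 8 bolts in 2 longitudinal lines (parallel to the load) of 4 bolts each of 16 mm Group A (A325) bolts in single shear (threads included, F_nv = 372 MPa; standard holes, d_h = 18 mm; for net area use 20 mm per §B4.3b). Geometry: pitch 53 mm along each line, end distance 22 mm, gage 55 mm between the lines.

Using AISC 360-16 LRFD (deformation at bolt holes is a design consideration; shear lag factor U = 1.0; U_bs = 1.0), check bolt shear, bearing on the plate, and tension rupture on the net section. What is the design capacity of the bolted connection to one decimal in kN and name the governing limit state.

Bolt shear: A_b = π(16)²/4 = 201.06 mm². φR_n = 0.75 × 372 × 201.06 × 8 × 1 = 448.8 kN.
Bearing (8 mm plate, F_u = 450 MPa): end bolts L_c = 22 − 18/2 = 13, R_n = min(1.2×13×8×450, 2.4×16×8×450) = 56.16 kN/bolt; interior L_c = 53 − 18 = 35, R_n = 138.24 kN/bolt. φR_n = 0.75 × (2×56.16 + 6×138.24) = 706.3 kN.
Tension rupture (net): A_n = (130 − 2×20)×8 = 720 mm² (U = 1.0, A_e = A_n). φR_n = 0.75 × 450 × 720 = 243.0 kN.
Governing: min(448.8, 706.3, 243.0) = 243.0 kN → net-section rupture.

243.0 kN (net-section rupture governs)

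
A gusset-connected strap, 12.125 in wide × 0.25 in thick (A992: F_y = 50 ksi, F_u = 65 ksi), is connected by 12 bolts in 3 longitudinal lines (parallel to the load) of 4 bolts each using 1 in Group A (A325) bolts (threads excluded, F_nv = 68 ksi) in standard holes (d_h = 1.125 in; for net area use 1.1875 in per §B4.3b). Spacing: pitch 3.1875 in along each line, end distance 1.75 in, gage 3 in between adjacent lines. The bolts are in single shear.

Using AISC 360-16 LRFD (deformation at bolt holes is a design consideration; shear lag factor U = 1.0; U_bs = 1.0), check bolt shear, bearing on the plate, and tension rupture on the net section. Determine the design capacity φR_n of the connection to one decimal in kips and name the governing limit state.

104.4 kips (net-section rupture governs)

Bolt shear: A_b = π(1)²/4 = 0.7854 in². φR_n = 0.75 × 68 × 0.7854 × 12 × 1 = 480.7 kips.
Bearing (0.25 in plate, F_u = 65 ksi): end bolts L_c = 1.75 − 1.125/2 = 1.1875, R_n = min(1.2×1.1875×0.25×65, 2.4×1×0.25×65) = 23.156 kips/bolt; interior L_c = 3.1875 − 1.125 = 2.0625, R_n = 39 kips/bolt. φR_n = 0.75 × (3×23.156 + 9×39) = 315.4 kips.
Tension rupture (net): A_n = (12.125 − 3×1.1875)×0.25 = 2.1406 in² (U = 1.0, A_e = A_n). φR_n = 0.75 × 65 × 2.1406 = 104.4 kips.
Governing: min(480.7, 315.4, 104.4) = 104.4 kips → net-section rupture.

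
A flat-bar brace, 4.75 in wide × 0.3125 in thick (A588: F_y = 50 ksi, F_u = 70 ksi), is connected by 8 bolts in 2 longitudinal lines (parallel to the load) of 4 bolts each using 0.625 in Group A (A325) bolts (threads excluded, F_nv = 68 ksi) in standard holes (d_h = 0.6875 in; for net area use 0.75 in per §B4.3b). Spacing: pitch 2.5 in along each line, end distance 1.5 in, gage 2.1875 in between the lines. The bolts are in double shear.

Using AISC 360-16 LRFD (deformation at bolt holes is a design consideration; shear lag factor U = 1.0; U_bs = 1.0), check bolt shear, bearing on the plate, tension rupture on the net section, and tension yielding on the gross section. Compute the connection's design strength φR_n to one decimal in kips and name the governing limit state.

53.3 kips (net-section rupture governs)

Bolt shear: A_b = π(0.625)²/4 = 0.3068 in². φR_n = 0.75 × 68 × 0.3068 × 8 × 2 = 250.3 kips.
Bearing (0.3125 in plate, F_u = 70 ksi): end bolts L_c = 1.5 − 0.6875/2 = 1.15625, R_n = min(1.2×1.15625×0.3125×70, 2.4×0.625×0.3125×70) = 30.352 kips/bolt; interior L_c = 2.5 − 0.6875 = 1.8125, R_n = 32.813 kips/bolt. φR_n = 0.75 × (2×30.352 + 6×32.813) = 193.2 kips.
Tension rupture (net): A_n = (4.75 − 2×0.75)×0.3125 = 1.0156 in² (U = 1.0, A_e = A_n). φR_n = 0.75 × 70 × 1.0156 = 53.3 kips.
Tension yield (gross): A_g = 4.75×0.3125 = 1.4844 in². φR_n = 0.90 × 50 × 1.4844 = 66.8 kips.
Governing: min(250.3, 193.2, 53.3, 66.8) = 53.3 kips → net-section rupture.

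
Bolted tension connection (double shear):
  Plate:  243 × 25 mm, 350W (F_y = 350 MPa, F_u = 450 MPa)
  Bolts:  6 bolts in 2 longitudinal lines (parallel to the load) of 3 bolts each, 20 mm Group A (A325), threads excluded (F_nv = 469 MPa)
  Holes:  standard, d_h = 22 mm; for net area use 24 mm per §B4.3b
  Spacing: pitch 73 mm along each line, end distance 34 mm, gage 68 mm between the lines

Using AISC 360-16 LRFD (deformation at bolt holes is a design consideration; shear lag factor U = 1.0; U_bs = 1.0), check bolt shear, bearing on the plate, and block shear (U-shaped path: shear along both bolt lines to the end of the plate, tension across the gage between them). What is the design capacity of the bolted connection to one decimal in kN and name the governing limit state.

Bolt shear: A_b = π(20)²/4 = 314.16 mm². φR_n = 0.75 × 469 × 314.16 × 6 × 2 = 1326.1 kN.
Bearing (25 mm plate, F_u = 450 MPa): end bolts L_c = 34 − 22/2 = 23, R_n = min(1.2×23×25×450, 2.4×20×25×450) = 310.5 kN/bolt; interior L_c = 73 − 22 = 51, R_n = 540 kN/bolt. φR_n = 0.75 × (2×310.5 + 4×540) = 2085.8 kN.
Block shear: shear path 2×[34+2×73] = 2×180 mm, A_gv = 9000, A_nv = 2×(180 − 2.5×24)×25 = 6000 mm²; tension across gage: (68 − 1×24)×25 = 1100 mm². R_n = min(0.6×450×6000, 0.6×350×9000) + 1.0×450×1100 = min(1620, 1890) + 495 = 2115 kN. φR_n = 0.75 × 2115 = 1586.3 kN.
Governing: min(1326.1, 2085.8, 1586.3) = 1326.1 kN → bolt shear.

1326.1 kN (bolt shear governs)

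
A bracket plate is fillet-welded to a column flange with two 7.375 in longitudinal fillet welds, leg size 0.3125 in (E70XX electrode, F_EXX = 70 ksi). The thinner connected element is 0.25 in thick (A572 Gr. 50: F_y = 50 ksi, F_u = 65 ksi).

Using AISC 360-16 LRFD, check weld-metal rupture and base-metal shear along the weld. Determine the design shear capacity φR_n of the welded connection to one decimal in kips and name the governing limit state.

Weld metal: throat = 0.707×0.3125 = 0.22094 in, L = 2×7.375 = 14.75 in. φR_n = 0.75 × 0.6 × 70 × 0.22094 × 14.75 = 102.7 kips.
Base metal shear (0.25 in plate): yield φR_n = 1.0×0.6×50×0.25×14.75 = 110.6 kips; rupture φR_n = 0.75×0.6×65×0.25×14.75 = 107.9 kips; take 107.9 kips (rupture).
Governing: min(102.7, 107.9) = 102.7 kips → weld metal.

102.7 kips (weld metal governs)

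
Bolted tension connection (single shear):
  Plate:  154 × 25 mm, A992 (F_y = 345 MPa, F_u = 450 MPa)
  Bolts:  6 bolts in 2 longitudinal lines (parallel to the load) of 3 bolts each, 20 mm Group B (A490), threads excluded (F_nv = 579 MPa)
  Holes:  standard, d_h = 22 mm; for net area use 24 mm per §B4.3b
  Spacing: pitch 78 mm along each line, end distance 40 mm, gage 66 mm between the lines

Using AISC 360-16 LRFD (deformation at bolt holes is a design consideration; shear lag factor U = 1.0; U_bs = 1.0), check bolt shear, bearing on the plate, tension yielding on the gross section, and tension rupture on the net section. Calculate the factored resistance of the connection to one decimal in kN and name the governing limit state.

Bolt shear: A_b = π(20)²/4 = 314.16 mm². φR_n = 0.75 × 579 × 314.16 × 6 × 1 = 818.5 kN.
Bearing (25 mm plate, F_u = 450 MPa): end bolts L_c = 40 − 22/2 = 29, R_n = min(1.2×29×25×450, 2.4×20×25×450) = 391.5 kN/bolt; interior L_c = 78 − 22 = 56, R_n = 540 kN/bolt. φR_n = 0.75 × (2×391.5 + 4×540) = 2207.3 kN.
Tension yield (gross): A_g = 154×25 = 3850 mm². φR_n = 0.90 × 345 × 3850 = 1195.4 kN.
Tension rupture (net): A_n = (154 − 2×24)×25 = 2650 mm² (U = 1.0, A_e = A_n). φR_n = 0.75 × 450 × 2650 = 894.4 kN.
Governing: min(818.5, 2207.3, 1195.4, 894.4) = 818.5 kN → bolt shear.

818.5 kN (bolt shear governs)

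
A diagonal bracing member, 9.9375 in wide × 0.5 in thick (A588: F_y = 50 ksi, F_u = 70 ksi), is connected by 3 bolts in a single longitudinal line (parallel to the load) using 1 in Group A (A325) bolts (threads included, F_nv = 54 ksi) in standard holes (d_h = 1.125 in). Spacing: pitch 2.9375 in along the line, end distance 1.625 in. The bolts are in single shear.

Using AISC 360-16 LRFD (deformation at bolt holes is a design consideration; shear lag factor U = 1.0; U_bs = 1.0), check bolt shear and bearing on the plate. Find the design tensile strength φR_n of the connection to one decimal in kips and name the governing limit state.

95.4 kips (bolt shear governs)

Bolt shear: A_b = π(1)²/4 = 0.7854 in². φR_n = 0.75 × 54 × 0.7854 × 3 × 1 = 95.4 kips.
Bearing (0.5 in plate, F_u = 70 ksi): end bolts L_c = 1.625 − 1.125/2 = 1.0625, R_n = min(1.2×1.0625×0.5×70, 2.4×1×0.5×70) = 44.625 kips/bolt; interior L_c = 2.9375 − 1.125 = 1.8125, R_n = 76.125 kips/bolt. φR_n = 0.75 × (1×44.625 + 2×76.125) = 147.7 kips.
Governing: min(95.4, 147.7) = 95.4 kips → bolt shear.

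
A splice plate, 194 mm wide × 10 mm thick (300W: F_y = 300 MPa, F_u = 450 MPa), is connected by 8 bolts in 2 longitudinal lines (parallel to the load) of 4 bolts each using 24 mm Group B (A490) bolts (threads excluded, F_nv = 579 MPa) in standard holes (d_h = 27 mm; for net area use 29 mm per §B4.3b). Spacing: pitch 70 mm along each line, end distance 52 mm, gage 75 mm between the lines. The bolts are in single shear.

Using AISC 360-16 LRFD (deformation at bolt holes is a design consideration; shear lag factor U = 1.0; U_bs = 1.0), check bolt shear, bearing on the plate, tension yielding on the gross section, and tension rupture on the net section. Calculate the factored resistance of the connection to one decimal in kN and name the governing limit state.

Bolt shear: A_b = π(24)²/4 = 452.39 mm². φR_n = 0.75 × 579 × 452.39 × 8 × 1 = 1571.6 kN.
Bearing (10 mm plate, F_u = 450 MPa): end bolts L_c = 52 − 27/2 = 38.5, R_n = min(1.2×38.5×10×450, 2.4×24×10×450) = 207.9 kN/bolt; interior L_c = 70 − 27 = 43, R_n = 232.2 kN/bolt. φR_n = 0.75 × (2×207.9 + 6×232.2) = 1356.8 kN.
Tension yield (gross): A_g = 194×10 = 1940 mm². φR_n = 0.90 × 300 × 1940 = 523.8 kN.
Tension rupture (net): A_n = (194 − 2×29)×10 = 1360 mm² (U = 1.0, A_e = A_n). φR_n = 0.75 × 450 × 1360 = 459.0 kN.
Governing: min(1571.6, 1356.8, 523.8, 459.0) = 459.0 kN → net-section rupture.

459.0 kN (net-section rupture governs)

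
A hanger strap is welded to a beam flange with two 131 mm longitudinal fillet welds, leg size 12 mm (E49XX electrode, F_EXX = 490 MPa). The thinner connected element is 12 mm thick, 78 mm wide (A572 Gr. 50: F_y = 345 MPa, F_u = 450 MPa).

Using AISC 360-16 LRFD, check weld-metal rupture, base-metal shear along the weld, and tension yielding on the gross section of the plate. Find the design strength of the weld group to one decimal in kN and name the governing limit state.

290.6 kN (gross-section yield governs)

Weld metal: throat = 0.707×12 = 8.484 mm, L = 2×131 = 262 mm. φR_n = 0.75 × 0.6 × 490 × 8.484 × 262 = 490.1 kN.
Base metal shear (12 mm plate): yield φR_n = 1.0×0.6×345×12×262 = 650.8 kN; rupture φR_n = 0.75×0.6×450×12×262 = 636.7 kN; take 636.7 kN (rupture).
Tension yield (gross): A_g = 78×12 = 936 mm². φR_n = 0.90 × 345 × 936 = 290.6 kN.
Governing: min(490.1, 636.7, 290.6) = 290.6 kN → gross-section yield.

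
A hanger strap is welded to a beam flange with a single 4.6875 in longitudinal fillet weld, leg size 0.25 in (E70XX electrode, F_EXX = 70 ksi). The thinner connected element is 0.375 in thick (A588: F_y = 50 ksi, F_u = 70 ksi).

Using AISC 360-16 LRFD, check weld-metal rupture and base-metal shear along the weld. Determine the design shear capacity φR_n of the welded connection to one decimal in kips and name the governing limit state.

Weld metal: throat = 0.707×0.25 = 0.17675 in, L = 4.6875 in. φR_n = 0.75 × 0.6 × 70 × 0.17675 × 4.6875 = 26.1 kips.
Base metal shear (0.375 in plate): yield φR_n = 1.0×0.6×50×0.375×4.6875 = 52.7 kips; rupture φR_n = 0.75×0.6×70×0.375×4.6875 = 55.4 kips; take 52.7 kips (yield).
Governing: min(26.1, 52.7) = 26.1 kips → weld metal.

26.1 kips (weld metal governs)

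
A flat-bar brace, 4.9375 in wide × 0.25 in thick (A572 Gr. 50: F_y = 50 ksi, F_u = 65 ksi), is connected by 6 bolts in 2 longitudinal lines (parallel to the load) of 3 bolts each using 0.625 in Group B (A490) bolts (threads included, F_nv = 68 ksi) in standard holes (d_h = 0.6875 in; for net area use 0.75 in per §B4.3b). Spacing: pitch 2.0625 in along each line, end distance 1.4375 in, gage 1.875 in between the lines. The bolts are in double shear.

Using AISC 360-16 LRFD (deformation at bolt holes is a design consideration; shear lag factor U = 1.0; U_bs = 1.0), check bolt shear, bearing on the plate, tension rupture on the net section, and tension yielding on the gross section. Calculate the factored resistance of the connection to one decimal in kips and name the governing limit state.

Bolt shear: A_b = π(0.625)²/4 = 0.3068 in². φR_n = 0.75 × 68 × 0.3068 × 6 × 2 = 187.8 kips.
Bearing (0.25 in plate, F_u = 65 ksi): end bolts L_c = 1.4375 − 0.6875/2 = 1.09375, R_n = min(1.2×1.09375×0.25×65, 2.4×0.625×0.25×65) = 21.328 kips/bolt; interior L_c = 2.0625 − 0.6875 = 1.375, R_n = 24.375 kips/bolt. φR_n = 0.75 × (2×21.328 + 4×24.375) = 105.1 kips.
Tension rupture (net): A_n = (4.9375 − 2×0.75)×0.25 = 0.85938 in² (U = 1.0, A_e = A_n). φR_n = 0.75 × 65 × 0.85938 = 41.9 kips.
Tension yield (gross): A_g = 4.9375×0.25 = 1.2344 in². φR_n = 0.90 × 50 × 1.2344 = 55.5 kips.
Governing: min(187.8, 105.1, 41.9, 55.5) = 41.9 kips → net-section rupture.

41.9 kips (net-section rupture governs)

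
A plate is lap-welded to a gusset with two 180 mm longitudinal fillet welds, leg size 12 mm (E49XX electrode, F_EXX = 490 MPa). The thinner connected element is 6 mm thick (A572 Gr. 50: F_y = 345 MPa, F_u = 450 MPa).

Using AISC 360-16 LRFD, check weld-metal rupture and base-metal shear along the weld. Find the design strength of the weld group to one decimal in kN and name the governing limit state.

437.4 kN (base-metal shear governs)

Weld metal: throat = 0.707×12 = 8.484 mm, L = 2×180 = 360 mm. φR_n = 0.75 × 0.6 × 490 × 8.484 × 360 = 673.5 kN.
Base metal shear (6 mm plate): yield φR_n = 1.0×0.6×345×6×360 = 447.1 kN; rupture φR_n = 0.75×0.6×450×6×360 = 437.4 kN; take 437.4 kN (rupture).
Governing: min(673.5, 437.4) = 437.4 kN → base-metal shear.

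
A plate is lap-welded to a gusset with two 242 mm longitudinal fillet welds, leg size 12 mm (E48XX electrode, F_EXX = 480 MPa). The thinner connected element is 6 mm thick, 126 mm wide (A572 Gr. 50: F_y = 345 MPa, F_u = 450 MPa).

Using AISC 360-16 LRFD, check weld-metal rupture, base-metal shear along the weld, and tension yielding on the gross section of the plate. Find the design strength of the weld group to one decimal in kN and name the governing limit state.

Weld metal: throat = 0.707×12 = 8.484 mm, L = 2×242 = 484 mm. φR_n = 0.75 × 0.6 × 480 × 8.484 × 484 = 887.0 kN.
Base metal shear (6 mm plate): yield φR_n = 1.0×0.6×345×6×484 = 601.1 kN; rupture φR_n = 0.75×0.6×450×6×484 = 588.1 kN; take 588.1 kN (rupture).
Tension yield (gross): A_g = 126×6 = 756 mm². φR_n = 0.90 × 345 × 756 = 234.7 kN.
Governing: min(887.0, 588.1, 234.7) = 234.7 kN → gross-section yield.

234.7 kN (gross-section yield governs)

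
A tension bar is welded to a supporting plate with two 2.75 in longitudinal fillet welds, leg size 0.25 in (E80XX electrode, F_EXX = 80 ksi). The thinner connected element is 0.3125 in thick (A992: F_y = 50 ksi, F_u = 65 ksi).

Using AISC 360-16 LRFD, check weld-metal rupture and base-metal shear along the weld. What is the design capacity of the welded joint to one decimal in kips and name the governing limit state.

35.0 kips (weld metal governs)

Weld metal: throat = 0.707×0.25 = 0.17675 in, L = 2×2.75 = 5.5 in. φR_n = 0.75 × 0.6 × 80 × 0.17675 × 5.5 = 35.0 kips.
Base metal shear (0.3125 in plate): yield φR_n = 1.0×0.6×50×0.3125×5.5 = 51.6 kips; rupture φR_n = 0.75×0.6×65×0.3125×5.5 = 50.3 kips; take 50.3 kips (rupture).
Governing: min(35.0, 50.3) = 35.0 kips → weld metal.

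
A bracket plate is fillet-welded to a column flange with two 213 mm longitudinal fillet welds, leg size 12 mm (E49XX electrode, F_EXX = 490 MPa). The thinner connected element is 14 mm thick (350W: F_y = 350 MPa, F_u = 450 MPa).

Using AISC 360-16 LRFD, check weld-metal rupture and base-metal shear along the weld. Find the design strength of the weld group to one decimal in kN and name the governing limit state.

796.9 kN (weld metal governs)

Weld metal: throat = 0.707×12 = 8.484 mm, L = 2×213 = 426 mm. φR_n = 0.75 × 0.6 × 490 × 8.484 × 426 = 796.9 kN.
Base metal shear (14 mm plate): yield φR_n = 1.0×0.6×350×14×426 = 1252.4 kN; rupture φR_n = 0.75×0.6×450×14×426 = 1207.7 kN; take 1207.7 kN (rupture).
Governing: min(796.9, 1207.7) = 796.9 kN → weld metal.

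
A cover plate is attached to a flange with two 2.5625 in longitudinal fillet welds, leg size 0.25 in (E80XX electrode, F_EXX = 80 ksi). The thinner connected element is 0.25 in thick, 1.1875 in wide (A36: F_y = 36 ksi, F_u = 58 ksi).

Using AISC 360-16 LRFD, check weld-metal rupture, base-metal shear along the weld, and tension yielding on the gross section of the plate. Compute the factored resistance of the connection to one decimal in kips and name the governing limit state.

Weld metal: throat = 0.707×0.25 = 0.17675 in, L = 2×2.5625 = 5.125 in. φR_n = 0.75 × 0.6 × 80 × 0.17675 × 5.125 = 32.6 kips.
Base metal shear (0.25 in plate): yield φR_n = 1.0×0.6×36×0.25×5.125 = 27.7 kips; rupture φR_n = 0.75×0.6×58×0.25×5.125 = 33.4 kips; take 27.7 kips (yield).
Tension yield (gross): A_g = 1.1875×0.25 = 0.29688 in². φR_n = 0.90 × 36 × 0.29688 = 9.6 kips.
Governing: min(32.6, 27.7, 9.6) = 9.6 kips → gross-section yield.

9.6 kips (gross-section yield governs)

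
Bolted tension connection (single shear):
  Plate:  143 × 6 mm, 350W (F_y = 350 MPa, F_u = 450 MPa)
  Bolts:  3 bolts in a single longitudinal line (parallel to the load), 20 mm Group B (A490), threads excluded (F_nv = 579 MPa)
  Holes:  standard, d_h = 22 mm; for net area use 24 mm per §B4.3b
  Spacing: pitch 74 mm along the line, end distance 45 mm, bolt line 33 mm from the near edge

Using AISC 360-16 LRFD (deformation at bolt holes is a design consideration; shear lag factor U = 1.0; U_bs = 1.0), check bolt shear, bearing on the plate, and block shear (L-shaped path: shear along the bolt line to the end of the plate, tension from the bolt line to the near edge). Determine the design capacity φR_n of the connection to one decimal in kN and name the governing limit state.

Bolt shear: A_b = π(20)²/4 = 314.16 mm². φR_n = 0.75 × 579 × 314.16 × 3 × 1 = 409.3 kN.
Bearing (6 mm plate, F_u = 450 MPa): end bolts L_c = 45 − 22/2 = 34, R_n = min(1.2×34×6×450, 2.4×20×6×450) = 110.16 kN/bolt; interior L_c = 74 − 22 = 52, R_n = 129.6 kN/bolt. φR_n = 0.75 × (1×110.16 + 2×129.6) = 277.0 kN.
Block shear: shear path 1×[45+2×74] = 1×193 mm, A_gv = 1158, A_nv = 1×(193 − 2.5×24)×6 = 798 mm²; tension to near edge: (33 − 0.5×24)×6 = 126 mm². R_n = min(0.6×450×798, 0.6×350×1158) + 1.0×450×126 = min(215.46, 243.18) + 56.7 = 272.16 kN. φR_n = 0.75 × 272.16 = 204.1 kN.
Governing: min(409.3, 277.0, 204.1) = 204.1 kN → block shear.

204.1 kN (block shear governs)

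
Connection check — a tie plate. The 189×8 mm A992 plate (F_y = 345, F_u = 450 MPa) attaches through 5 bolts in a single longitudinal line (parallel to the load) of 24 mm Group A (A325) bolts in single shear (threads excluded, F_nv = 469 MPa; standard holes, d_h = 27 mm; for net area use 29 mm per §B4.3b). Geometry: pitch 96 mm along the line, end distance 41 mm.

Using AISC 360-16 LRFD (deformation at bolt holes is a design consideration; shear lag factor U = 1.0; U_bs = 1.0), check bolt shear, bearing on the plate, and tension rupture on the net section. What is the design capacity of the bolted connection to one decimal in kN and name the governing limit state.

Bolt shear: A_b = π(24)²/4 = 452.39 mm². φR_n = 0.75 × 469 × 452.39 × 5 × 1 = 795.6 kN.
Bearing (8 mm plate, F_u = 450 MPa): end bolts L_c = 41 − 27/2 = 27.5, R_n = min(1.2×27.5×8×450, 2.4×24×8×450) = 118.8 kN/bolt; interior L_c = 96 − 27 = 69, R_n = 207.36 kN/bolt. φR_n = 0.75 × (1×118.8 + 4×207.36) = 711.2 kN.
Tension rupture (net): A_n = (189 − 1×29)×8 = 1280 mm² (U = 1.0, A_e = A_n). φR_n = 0.75 × 450 × 1280 = 432.0 kN.
Governing: min(795.6, 711.2, 432.0) = 432.0 kN → net-section rupture.

432.0 kN (net-section rupture governs)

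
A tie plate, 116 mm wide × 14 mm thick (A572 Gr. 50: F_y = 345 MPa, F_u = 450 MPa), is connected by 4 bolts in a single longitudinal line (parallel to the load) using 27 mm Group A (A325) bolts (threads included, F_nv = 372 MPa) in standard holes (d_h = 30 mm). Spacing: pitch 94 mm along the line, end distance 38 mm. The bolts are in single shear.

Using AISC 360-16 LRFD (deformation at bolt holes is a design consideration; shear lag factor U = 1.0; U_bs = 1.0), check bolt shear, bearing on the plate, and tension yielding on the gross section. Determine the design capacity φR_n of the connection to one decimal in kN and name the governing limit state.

Bolt shear: A_b = π(27)²/4 = 572.56 mm². φR_n = 0.75 × 372 × 572.56 × 4 × 1 = 639.0 kN.
Bearing (14 mm plate, F_u = 450 MPa): end bolts L_c = 38 − 30/2 = 23, R_n = min(1.2×23×14×450, 2.4×27×14×450) = 173.88 kN/bolt; interior L_c = 94 − 30 = 64, R_n = 408.24 kN/bolt. φR_n = 0.75 × (1×173.88 + 3×408.24) = 1049.0 kN.
Tension yield (gross): A_g = 116×14 = 1624 mm². φR_n = 0.90 × 345 × 1624 = 504.3 kN.
Governing: min(639.0, 1049.0, 504.3) = 504.3 kN → gross-section yield.

504.3 kN (gross-section yield governs)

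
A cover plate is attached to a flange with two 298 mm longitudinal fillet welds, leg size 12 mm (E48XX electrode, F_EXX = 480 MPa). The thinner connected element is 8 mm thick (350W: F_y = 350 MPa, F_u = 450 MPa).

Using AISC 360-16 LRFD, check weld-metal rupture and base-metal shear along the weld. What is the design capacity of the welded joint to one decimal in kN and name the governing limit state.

965.5 kN (base-metal shear governs)

Weld metal: throat = 0.707×12 = 8.484 mm, L = 2×298 = 596 mm. φR_n = 0.75 × 0.6 × 480 × 8.484 × 596 = 1092.2 kN.
Base metal shear (8 mm plate): yield φR_n = 1.0×0.6×350×8×596 = 1001.3 kN; rupture φR_n = 0.75×0.6×450×8×596 = 965.5 kN; take 965.5 kN (rupture).
Governing: min(1092.2, 965.5) = 965.5 kN → base-metal shear.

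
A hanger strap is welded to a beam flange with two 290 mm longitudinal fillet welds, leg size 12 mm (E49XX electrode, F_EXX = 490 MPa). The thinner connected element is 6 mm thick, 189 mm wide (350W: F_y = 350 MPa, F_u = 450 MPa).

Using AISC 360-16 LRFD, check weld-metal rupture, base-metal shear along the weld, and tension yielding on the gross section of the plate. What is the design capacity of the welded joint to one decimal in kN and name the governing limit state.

Weld metal: throat = 0.707×12 = 8.484 mm, L = 2×290 = 580 mm. φR_n = 0.75 × 0.6 × 490 × 8.484 × 580 = 1085.0 kN.
Base metal shear (6 mm plate): yield φR_n = 1.0×0.6×350×6×580 = 730.8 kN; rupture φR_n = 0.75×0.6×450×6×580 = 704.7 kN; take 704.7 kN (rupture).
Tension yield (gross): A_g = 189×6 = 1134 mm². φR_n = 0.90 × 350 × 1134 = 357.2 kN.
Governing: min(1085.0, 704.7, 357.2) = 357.2 kN → gross-section yield.

357.2 kN (gross-section yield governs)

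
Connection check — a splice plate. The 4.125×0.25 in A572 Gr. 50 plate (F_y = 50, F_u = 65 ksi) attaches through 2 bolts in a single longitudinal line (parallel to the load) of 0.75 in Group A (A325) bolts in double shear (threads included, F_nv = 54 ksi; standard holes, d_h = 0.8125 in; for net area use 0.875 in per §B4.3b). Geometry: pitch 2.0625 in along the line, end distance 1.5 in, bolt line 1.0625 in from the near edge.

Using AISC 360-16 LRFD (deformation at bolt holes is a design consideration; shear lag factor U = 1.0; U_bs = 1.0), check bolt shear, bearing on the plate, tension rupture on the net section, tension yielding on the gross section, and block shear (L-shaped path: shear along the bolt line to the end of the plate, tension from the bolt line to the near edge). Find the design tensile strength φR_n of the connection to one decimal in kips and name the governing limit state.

24.1 kips (block shear governs)

Bolt shear: A_b = π(0.75)²/4 = 0.44179 in². φR_n = 0.75 × 54 × 0.44179 × 2 × 2 = 71.6 kips.
Bearing (0.25 in plate, F_u = 65 ksi): end bolts L_c = 1.5 − 0.8125/2 = 1.09375, R_n = min(1.2×1.09375×0.25×65, 2.4×0.75×0.25×65) = 21.328 kips/bolt; interior L_c = 2.0625 − 0.8125 = 1.25, R_n = 24.375 kips/bolt. φR_n = 0.75 × (1×21.328 + 1×24.375) = 34.3 kips.
Tension rupture (net): A_n = (4.125 − 1×0.875)×0.25 = 0.8125 in² (U = 1.0, A_e = A_n). φR_n = 0.75 × 65 × 0.8125 = 39.6 kips.
Tension yield (gross): A_g = 4.125×0.25 = 1.0313 in². φR_n = 0.90 × 50 × 1.0313 = 46.4 kips.
Block shear: shear path 1×[1.5+1×2.0625] = 1×3.5625 in, A_gv = 0.89063, A_nv = 1×(3.5625 − 1.5×0.875)×0.25 = 0.5625 in²; tension to near edge: (1.0625 − 0.5×0.875)×0.25 = 0.15625 in². R_n = min(0.6×65×0.5625, 0.6×50×0.89063) + 1.0×65×0.15625 = min(21.938, 26.719) + 10.156 = 32.094 kips. φR_n = 0.75 × 32.094 = 24.1 kips.
Governing: min(71.6, 34.3, 39.6, 46.4, 24.1) = 24.1 kips → block shear.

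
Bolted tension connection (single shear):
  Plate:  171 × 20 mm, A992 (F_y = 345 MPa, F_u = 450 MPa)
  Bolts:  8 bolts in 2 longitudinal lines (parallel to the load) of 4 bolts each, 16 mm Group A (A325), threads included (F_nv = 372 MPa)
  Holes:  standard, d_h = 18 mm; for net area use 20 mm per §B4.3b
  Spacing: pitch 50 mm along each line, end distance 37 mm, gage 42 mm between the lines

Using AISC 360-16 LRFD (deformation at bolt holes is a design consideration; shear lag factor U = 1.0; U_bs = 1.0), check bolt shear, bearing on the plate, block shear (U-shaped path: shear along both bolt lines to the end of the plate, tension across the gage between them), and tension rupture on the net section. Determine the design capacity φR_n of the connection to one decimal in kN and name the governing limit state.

448.8 kN (bolt shear governs)

Bolt shear: A_b = π(16)²/4 = 201.06 mm². φR_n = 0.75 × 372 × 201.06 × 8 × 1 = 448.8 kN.
Bearing (20 mm plate, F_u = 450 MPa): end bolts L_c = 37 − 18/2 = 28, R_n = min(1.2×28×20×450, 2.4×16×20×450) = 302.4 kN/bolt; interior L_c = 50 − 18 = 32, R_n = 345.6 kN/bolt. φR_n = 0.75 × (2×302.4 + 6×345.6) = 2008.8 kN.
Block shear: shear path 2×[37+3×50] = 2×187 mm, A_gv = 7480, A_nv = 2×(187 − 3.5×20)×20 = 4680 mm²; tension across gage: (42 − 1×20)×20 = 440 mm². R_n = min(0.6×450×4680, 0.6×345×7480) + 1.0×450×440 = min(1263.6, 1548.4) + 198 = 1461.6 kN. φR_n = 0.75 × 1461.6 = 1096.2 kN.
Tension rupture (net): A_n = (171 − 2×20)×20 = 2620 mm² (U = 1.0, A_e = A_n). φR_n = 0.75 × 450 × 2620 = 884.3 kN.
Governing: min(448.8, 2008.8, 1096.2, 884.3) = 448.8 kN → bolt shear.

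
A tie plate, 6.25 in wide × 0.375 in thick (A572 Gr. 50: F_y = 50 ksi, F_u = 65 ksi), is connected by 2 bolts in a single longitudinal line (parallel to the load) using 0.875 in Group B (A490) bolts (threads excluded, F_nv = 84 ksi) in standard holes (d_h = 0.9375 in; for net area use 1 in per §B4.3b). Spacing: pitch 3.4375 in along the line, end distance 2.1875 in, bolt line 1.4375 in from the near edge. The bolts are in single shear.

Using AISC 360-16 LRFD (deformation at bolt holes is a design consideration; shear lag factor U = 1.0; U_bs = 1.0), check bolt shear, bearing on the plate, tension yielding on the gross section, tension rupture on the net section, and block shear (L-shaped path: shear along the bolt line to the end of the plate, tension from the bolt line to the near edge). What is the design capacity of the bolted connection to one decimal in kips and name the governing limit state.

Bolt shear: A_b = π(0.875)²/4 = 0.60132 in². φR_n = 0.75 × 84 × 0.60132 × 2 × 1 = 75.8 kips.
Bearing (0.375 in plate, F_u = 65 ksi): end bolts L_c = 2.1875 − 0.9375/2 = 1.71875, R_n = min(1.2×1.71875×0.375×65, 2.4×0.875×0.375×65) = 50.273 kips/bolt; interior L_c = 3.4375 − 0.9375 = 2.5, R_n = 51.188 kips/bolt. φR_n = 0.75 × (1×50.273 + 1×51.188) = 76.1 kips.
Tension yield (gross): A_g = 6.25×0.375 = 2.3438 in². φR_n = 0.90 × 50 × 2.3438 = 105.5 kips.
Tension rupture (net): A_n = (6.25 − 1×1)×0.375 = 1.9688 in² (U = 1.0, A_e = A_n). φR_n = 0.75 × 65 × 1.9688 = 96.0 kips.
Block shear: shear path 1×[2.1875+1×3.4375] = 1×5.625 in, A_gv = 2.1094, A_nv = 1×(5.625 − 1.5×1)×0.375 = 1.5469 in²; tension to near edge: (1.4375 − 0.5×1)×0.375 = 0.35156 in². R_n = min(0.6×65×1.5469, 0.6×50×2.1094) + 1.0×65×0.35156 = min(60.329, 63.282) + 22.851 = 83.18 kips. φR_n = 0.75 × 83.18 = 62.4 kips.
Governing: min(75.8, 76.1, 105.5, 96.0, 62.4) = 62.4 kips → block shear.

62.4 kips (block shear governs)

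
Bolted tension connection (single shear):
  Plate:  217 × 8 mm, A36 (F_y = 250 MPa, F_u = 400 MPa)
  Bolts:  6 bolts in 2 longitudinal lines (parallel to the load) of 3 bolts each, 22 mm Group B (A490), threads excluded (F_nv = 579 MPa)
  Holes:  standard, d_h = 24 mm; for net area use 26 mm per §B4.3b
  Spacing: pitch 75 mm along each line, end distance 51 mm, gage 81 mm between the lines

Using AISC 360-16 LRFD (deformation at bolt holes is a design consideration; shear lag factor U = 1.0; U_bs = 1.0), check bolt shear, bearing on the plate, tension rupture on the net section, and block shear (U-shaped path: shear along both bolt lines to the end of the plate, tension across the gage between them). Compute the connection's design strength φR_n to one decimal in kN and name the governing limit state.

Bolt shear: A_b = π(22)²/4 = 380.13 mm². φR_n = 0.75 × 579 × 380.13 × 6 × 1 = 990.4 kN.
Bearing (8 mm plate, F_u = 400 MPa): end bolts L_c = 51 − 24/2 = 39, R_n = min(1.2×39×8×400, 2.4×22×8×400) = 149.76 kN/bolt; interior L_c = 75 − 24 = 51, R_n = 168.96 kN/bolt. φR_n = 0.75 × (2×149.76 + 4×168.96) = 731.5 kN.
Tension rupture (net): A_n = (217 − 2×26)×8 = 1320 mm² (U = 1.0, A_e = A_n). φR_n = 0.75 × 400 × 1320 = 396.0 kN.
Block shear: shear path 2×[51+2×75] = 2×201 mm, A_gv = 3216, A_nv = 2×(201 − 2.5×26)×8 = 2176 mm²; tension across gage: (81 − 1×26)×8 = 440 mm². R_n = min(0.6×400×2176, 0.6×250×3216) + 1.0×400×440 = min(522.24, 482.4) + 176 = 658.4 kN. φR_n = 0.75 × 658.4 = 493.8 kN.
Governing: min(990.4, 731.5, 396.0, 493.8) = 396.0 kN → net-section rupture.

396.0 kN (net-section rupture governs)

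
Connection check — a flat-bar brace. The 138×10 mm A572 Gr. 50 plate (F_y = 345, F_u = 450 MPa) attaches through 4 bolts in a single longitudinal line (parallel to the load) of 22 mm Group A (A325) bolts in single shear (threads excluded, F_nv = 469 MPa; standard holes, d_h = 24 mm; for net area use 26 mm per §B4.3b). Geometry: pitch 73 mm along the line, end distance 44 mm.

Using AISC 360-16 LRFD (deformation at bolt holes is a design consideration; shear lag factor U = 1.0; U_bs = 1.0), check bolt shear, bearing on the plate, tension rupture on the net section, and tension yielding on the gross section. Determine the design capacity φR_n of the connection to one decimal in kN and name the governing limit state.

Bolt shear: A_b = π(22)²/4 = 380.13 mm². φR_n = 0.75 × 469 × 380.13 × 4 × 1 = 534.8 kN.
Bearing (10 mm plate, F_u = 450 MPa): end bolts L_c = 44 − 24/2 = 32, R_n = min(1.2×32×10×450, 2.4×22×10×450) = 172.8 kN/bolt; interior L_c = 73 − 24 = 49, R_n = 237.6 kN/bolt. φR_n = 0.75 × (1×172.8 + 3×237.6) = 664.2 kN.
Tension rupture (net): A_n = (138 − 1×26)×10 = 1120 mm² (U = 1.0, A_e = A_n). φR_n = 0.75 × 450 × 1120 = 378.0 kN.
Tension yield (gross): A_g = 138×10 = 1380 mm². φR_n = 0.90 × 345 × 1380 = 428.5 kN.
Governing: min(534.8, 664.2, 378.0, 428.5) = 378.0 kN → net-section rupture.

378.0 kN (net-section rupture governs)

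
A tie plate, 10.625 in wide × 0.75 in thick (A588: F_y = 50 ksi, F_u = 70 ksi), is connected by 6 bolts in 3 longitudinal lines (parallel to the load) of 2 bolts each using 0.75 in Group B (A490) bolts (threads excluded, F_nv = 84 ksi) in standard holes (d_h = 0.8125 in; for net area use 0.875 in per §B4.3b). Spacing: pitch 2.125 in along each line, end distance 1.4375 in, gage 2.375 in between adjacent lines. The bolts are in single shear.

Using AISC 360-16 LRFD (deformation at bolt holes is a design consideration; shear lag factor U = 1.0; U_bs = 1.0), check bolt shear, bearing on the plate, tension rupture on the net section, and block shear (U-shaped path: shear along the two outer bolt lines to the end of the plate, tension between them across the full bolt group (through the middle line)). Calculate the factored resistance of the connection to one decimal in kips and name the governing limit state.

Bolt shear: A_b = π(0.75)²/4 = 0.44179 in². φR_n = 0.75 × 84 × 0.44179 × 6 × 1 = 167.0 kips.
Bearing (0.75 in plate, F_u = 70 ksi): end bolts L_c = 1.4375 − 0.8125/2 = 1.03125, R_n = min(1.2×1.03125×0.75×70, 2.4×0.75×0.75×70) = 64.969 kips/bolt; interior L_c = 2.125 − 0.8125 = 1.3125, R_n = 82.688 kips/bolt. φR_n = 0.75 × (3×64.969 + 3×82.688) = 332.2 kips.
Tension rupture (net): A_n = (10.625 − 3×0.875)×0.75 = 6 in² (U = 1.0, A_e = A_n). φR_n = 0.75 × 70 × 6 = 315.0 kips.
Block shear: shear path 2×[1.4375+1×2.125] = 2×3.5625 in, A_gv = 5.3438, A_nv = 2×(3.5625 − 1.5×0.875)×0.75 = 3.375 in²; tension across gage: (4.75 − 2×0.875)×0.75 = 2.25 in². R_n = min(0.6×70×3.375, 0.6×50×5.3438) + 1.0×70×2.25 = min(141.75, 160.31) + 157.5 = 299.25 kips. φR_n = 0.75 × 299.25 = 224.4 kips.
Governing: min(167.0, 332.2, 315.0, 224.4) = 167.0 kips → bolt shear.

167.0 kips (bolt shear governs)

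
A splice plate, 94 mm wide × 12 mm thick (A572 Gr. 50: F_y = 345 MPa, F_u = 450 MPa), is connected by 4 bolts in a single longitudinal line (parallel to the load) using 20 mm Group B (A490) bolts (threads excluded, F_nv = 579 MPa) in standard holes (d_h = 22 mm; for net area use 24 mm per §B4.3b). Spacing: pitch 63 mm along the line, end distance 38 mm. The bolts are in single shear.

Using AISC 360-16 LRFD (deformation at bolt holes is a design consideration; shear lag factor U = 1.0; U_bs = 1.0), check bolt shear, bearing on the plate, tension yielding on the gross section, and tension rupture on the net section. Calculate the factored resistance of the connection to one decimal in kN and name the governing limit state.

Bolt shear: A_b = π(20)²/4 = 314.16 mm². φR_n = 0.75 × 579 × 314.16 × 4 × 1 = 545.7 kN.
Bearing (12 mm plate, F_u = 450 MPa): end bolts L_c = 38 − 22/2 = 27, R_n = min(1.2×27×12×450, 2.4×20×12×450) = 174.96 kN/bolt; interior L_c = 63 − 22 = 41, R_n = 259.2 kN/bolt. φR_n = 0.75 × (1×174.96 + 3×259.2) = 714.4 kN.
Tension yield (gross): A_g = 94×12 = 1128 mm². φR_n = 0.90 × 345 × 1128 = 350.2 kN.
Tension rupture (net): A_n = (94 − 1×24)×12 = 840 mm² (U = 1.0, A_e = A_n). φR_n = 0.75 × 450 × 840 = 283.5 kN.
Governing: min(545.7, 714.4, 350.2, 283.5) = 283.5 kN → net-section rupture.

283.5 kN (net-section rupture governs)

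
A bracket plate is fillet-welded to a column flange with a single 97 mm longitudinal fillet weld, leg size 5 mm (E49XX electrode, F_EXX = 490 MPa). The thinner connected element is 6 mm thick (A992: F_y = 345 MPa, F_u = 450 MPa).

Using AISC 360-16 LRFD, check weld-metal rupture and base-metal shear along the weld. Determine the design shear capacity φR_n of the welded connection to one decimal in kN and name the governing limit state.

75.6 kN (weld metal governs)

Weld metal: throat = 0.707×5 = 3.535 mm, L = 97 mm. φR_n = 0.75 × 0.6 × 490 × 3.535 × 97 = 75.6 kN.
Base metal shear (6 mm plate): yield φR_n = 1.0×0.6×345×6×97 = 120.5 kN; rupture φR_n = 0.75×0.6×450×6×97 = 117.9 kN; take 117.9 kN (rupture).
Governing: min(75.6, 117.9) = 75.6 kN → weld metal.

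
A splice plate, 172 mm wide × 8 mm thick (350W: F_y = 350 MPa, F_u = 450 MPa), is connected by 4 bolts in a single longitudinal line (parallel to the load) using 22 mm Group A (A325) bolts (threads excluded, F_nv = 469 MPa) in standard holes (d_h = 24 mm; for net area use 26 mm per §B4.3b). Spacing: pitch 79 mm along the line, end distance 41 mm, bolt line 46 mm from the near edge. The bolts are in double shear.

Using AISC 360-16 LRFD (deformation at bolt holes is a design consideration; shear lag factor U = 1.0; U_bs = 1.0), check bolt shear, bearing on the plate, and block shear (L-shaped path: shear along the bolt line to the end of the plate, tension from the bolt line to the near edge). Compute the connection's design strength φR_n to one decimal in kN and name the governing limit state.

Bolt shear: A_b = π(22)²/4 = 380.13 mm². φR_n = 0.75 × 469 × 380.13 × 4 × 2 = 1069.7 kN.
Bearing (8 mm plate, F_u = 450 MPa): end bolts L_c = 41 − 24/2 = 29, R_n = min(1.2×29×8×450, 2.4×22×8×450) = 125.28 kN/bolt; interior L_c = 79 − 24 = 55, R_n = 190.08 kN/bolt. φR_n = 0.75 × (1×125.28 + 3×190.08) = 521.6 kN.
Block shear: shear path 1×[41+3×79] = 1×278 mm, A_gv = 2224, A_nv = 1×(278 − 3.5×26)×8 = 1496 mm²; tension to near edge: (46 − 0.5×26)×8 = 264 mm². R_n = min(0.6×450×1496, 0.6×350×2224) + 1.0×450×264 = min(403.92, 467.04) + 118.8 = 522.72 kN. φR_n = 0.75 × 522.72 = 392.0 kN.
Governing: min(1069.7, 521.6, 392.0) = 392.0 kN → block shear.

392.0 kN (block shear governs)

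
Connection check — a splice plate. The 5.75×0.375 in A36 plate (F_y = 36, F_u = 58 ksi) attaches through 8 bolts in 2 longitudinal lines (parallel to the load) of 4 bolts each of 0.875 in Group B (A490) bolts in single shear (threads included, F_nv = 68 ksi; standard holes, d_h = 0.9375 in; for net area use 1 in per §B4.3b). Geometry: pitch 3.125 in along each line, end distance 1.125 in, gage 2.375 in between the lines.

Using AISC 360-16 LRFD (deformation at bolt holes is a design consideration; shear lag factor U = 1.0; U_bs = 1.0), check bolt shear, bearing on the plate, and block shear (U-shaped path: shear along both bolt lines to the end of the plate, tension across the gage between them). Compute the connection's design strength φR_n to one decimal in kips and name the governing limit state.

150.0 kips (block shear governs)

Bolt shear: A_b = π(0.875)²/4 = 0.60132 in². φR_n = 0.75 × 68 × 0.60132 × 8 × 1 = 245.3 kips.
Bearing (0.375 in plate, F_u = 58 ksi): end bolts L_c = 1.125 − 0.9375/2 = 0.65625, R_n = min(1.2×0.65625×0.375×58, 2.4×0.875×0.375×58) = 17.128 kips/bolt; interior L_c = 3.125 − 0.9375 = 2.1875, R_n = 45.675 kips/bolt. φR_n = 0.75 × (2×17.128 + 6×45.675) = 231.2 kips.
Block shear: shear path 2×[1.125+3×3.125] = 2×10.5 in, A_gv = 7.875, A_nv = 2×(10.5 − 3.5×1)×0.375 = 5.25 in²; tension across gage: (2.375 − 1×1)×0.375 = 0.51563 in². R_n = min(0.6×58×5.25, 0.6×36×7.875) + 1.0×58×0.51563 = min(182.7, 170.1) + 29.907 = 200.01 kips. φR_n = 0.75 × 200.01 = 150.0 kips.
Governing: min(245.3, 231.2, 150.0) = 150.0 kips → block shear.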